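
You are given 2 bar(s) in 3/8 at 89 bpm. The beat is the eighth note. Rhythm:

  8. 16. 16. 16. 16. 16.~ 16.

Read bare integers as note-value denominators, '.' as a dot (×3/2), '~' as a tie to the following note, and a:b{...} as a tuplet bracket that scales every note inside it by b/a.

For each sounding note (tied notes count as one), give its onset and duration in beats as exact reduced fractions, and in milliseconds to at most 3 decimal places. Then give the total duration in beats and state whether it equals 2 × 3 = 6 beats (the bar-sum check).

1) 0.0ms=0b +1011.236ms=3/2b
2) 1011.236ms=3/2b +505.618ms=3/4b
3) 1516.854ms=9/4b +505.618ms=3/4b
4) 2022.472ms=3b +505.618ms=3/4b
5) 2528.09ms=15/4b +505.618ms=3/4b
6) 3033.708ms=9/2b +1011.236ms=3/2b
Σ=6b of 6 (89bpm 3/8) — PASS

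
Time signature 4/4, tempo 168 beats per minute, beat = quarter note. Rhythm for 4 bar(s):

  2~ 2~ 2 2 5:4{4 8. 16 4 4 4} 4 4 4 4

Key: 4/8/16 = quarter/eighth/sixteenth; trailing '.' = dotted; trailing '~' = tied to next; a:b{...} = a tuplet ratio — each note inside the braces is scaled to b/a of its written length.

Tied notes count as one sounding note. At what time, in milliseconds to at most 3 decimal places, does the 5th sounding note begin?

1. 0.0ms @ 0 + 2142.857ms (6)
2. 2142.857ms @ 6 + 714.286ms (2)
3. 2857.143ms @ 8 + 285.714ms (4/5)
4. 3142.857ms @ 44/5 + 214.286ms (3/5)
5. 3357.143ms @ 47/5 + 71.429ms (1/5)
6. 3428.571ms @ 48/5 + 285.714ms (4/5)
7. 3714.286ms @ 52/5 + 285.714ms (4/5)
8. 4000.0ms @ 56/5 + 285.714ms (4/5)
9. 4285.714ms @ 12 + 357.143ms (1)
10. 4642.857ms @ 13 + 357.143ms (1)
11. 5000.0ms @ 14 + 357.143ms (1)
12. 5357.143ms @ 15 + 357.143ms (1)

note 5 onset = 47/5b = 3357.143ms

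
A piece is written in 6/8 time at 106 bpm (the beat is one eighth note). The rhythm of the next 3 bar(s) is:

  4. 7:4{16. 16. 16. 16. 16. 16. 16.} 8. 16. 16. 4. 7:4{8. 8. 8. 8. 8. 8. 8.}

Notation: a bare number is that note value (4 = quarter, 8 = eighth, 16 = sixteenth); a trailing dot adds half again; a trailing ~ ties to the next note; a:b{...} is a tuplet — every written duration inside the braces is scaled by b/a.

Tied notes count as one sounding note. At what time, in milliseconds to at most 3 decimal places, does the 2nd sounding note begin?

note 2 onset = 3b = 1698.113ms

1. 0.0ms @ 0 + 1698.113ms (3)
2. 1698.113ms @ 3 + 242.588ms (3/7)
3. 1940.701ms @ 24/7 + 242.588ms (3/7)
4. 2183.288ms @ 27/7 + 242.588ms (3/7)
5. 2425.876ms @ 30/7 + 242.588ms (3/7)
6. 2668.464ms @ 33/7 + 242.588ms (3/7)
7. 2911.051ms @ 36/7 + 242.588ms (3/7)
8. 3153.639ms @ 39/7 + 242.588ms (3/7)
9. 3396.226ms @ 6 + 849.057ms (3/2)
10. 4245.283ms @ 15/2 + 424.528ms (3/4)
11. 4669.811ms @ 33/4 + 424.528ms (3/4)
12. 5094.34ms @ 9 + 1698.113ms (3)
13. 6792.453ms @ 12 + 485.175ms (6/7)
14. 7277.628ms @ 90/7 + 485.175ms (6/7)
15. 7762.803ms @ 96/7 + 485.175ms (6/7)
16. 8247.978ms @ 102/7 + 485.175ms (6/7)
17. 8733.154ms @ 108/7 + 485.175ms (6/7)
18. 9218.329ms @ 114/7 + 485.175ms (6/7)
19. 9703.504ms @ 120/7 + 485.175ms (6/7)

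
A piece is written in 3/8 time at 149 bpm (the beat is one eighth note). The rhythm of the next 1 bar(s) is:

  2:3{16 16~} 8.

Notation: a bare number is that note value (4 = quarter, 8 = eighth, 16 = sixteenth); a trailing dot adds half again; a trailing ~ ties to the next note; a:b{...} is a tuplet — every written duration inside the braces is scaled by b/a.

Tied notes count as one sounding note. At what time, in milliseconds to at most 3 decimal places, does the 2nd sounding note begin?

1. 0.0ms @ 0 + 302.013ms (3/4)
2. 302.013ms @ 3/4 + 906.04ms (9/4)

note 2 onset = 3/4b = 302.013ms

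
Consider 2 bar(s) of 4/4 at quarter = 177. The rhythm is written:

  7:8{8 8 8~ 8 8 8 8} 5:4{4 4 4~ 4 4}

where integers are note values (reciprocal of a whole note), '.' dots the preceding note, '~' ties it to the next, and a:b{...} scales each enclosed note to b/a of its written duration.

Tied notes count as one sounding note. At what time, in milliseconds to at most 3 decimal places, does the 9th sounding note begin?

note 9 onset = 28/5b = 1898.305ms

1. 0.0ms @ 0 + 193.705ms (4/7)
2. 193.705ms @ 4/7 + 193.705ms (4/7)
3. 387.409ms @ 8/7 + 387.409ms (8/7)
4. 774.818ms @ 16/7 + 193.705ms (4/7)
5. 968.523ms @ 20/7 + 193.705ms (4/7)
6. 1162.228ms @ 24/7 + 193.705ms (4/7)
7. 1355.932ms @ 4 + 271.186ms (4/5)
8. 1627.119ms @ 24/5 + 271.186ms (4/5)
9. 1898.305ms @ 28/5 + 542.373ms (8/5)
10. 2440.678ms @ 36/5 + 271.186ms (4/5)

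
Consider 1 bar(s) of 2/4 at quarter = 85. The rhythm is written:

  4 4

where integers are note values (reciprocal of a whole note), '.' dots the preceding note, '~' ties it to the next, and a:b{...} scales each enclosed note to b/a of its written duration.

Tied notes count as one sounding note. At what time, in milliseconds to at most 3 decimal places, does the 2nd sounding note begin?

note 2 onset = 1b = 705.882ms

1. 0.0ms @ 0 + 705.882ms (1)
2. 705.882ms @ 1 + 705.882ms (1)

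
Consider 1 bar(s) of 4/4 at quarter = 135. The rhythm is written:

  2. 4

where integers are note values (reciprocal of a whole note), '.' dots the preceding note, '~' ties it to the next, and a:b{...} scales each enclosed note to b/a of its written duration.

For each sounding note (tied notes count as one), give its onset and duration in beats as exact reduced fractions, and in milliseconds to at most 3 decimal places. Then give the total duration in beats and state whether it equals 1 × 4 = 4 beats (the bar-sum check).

1) 0.0ms=0b +1333.333ms=3b
2) 1333.333ms=3b +444.444ms=1b
Σ=4b of 4 (135bpm 4/4) — PASS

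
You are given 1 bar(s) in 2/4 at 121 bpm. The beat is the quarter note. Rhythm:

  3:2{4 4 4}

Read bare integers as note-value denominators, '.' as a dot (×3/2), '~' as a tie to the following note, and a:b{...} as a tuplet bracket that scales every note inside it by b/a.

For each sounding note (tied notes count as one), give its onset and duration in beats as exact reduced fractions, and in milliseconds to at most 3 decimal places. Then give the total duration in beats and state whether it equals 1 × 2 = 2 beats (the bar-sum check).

1) 0.0ms=0b +330.579ms=2/3b
2) 330.579ms=2/3b +330.579ms=2/3b
3) 661.157ms=4/3b +330.579ms=2/3b
Σ=2b of 2 (121bpm 2/4) — PASS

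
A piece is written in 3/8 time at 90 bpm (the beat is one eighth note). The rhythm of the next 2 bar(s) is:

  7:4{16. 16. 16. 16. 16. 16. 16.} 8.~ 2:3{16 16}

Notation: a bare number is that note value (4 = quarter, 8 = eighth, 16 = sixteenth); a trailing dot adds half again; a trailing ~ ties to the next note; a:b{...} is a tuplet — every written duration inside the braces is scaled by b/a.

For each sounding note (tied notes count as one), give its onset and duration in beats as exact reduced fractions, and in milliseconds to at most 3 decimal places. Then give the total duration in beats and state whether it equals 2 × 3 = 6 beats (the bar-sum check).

1) 0.0ms=0b +285.714ms=3/7b
2) 285.714ms=3/7b +285.714ms=3/7b
3) 571.429ms=6/7b +285.714ms=3/7b
4) 857.143ms=9/7b +285.714ms=3/7b
5) 1142.857ms=12/7b +285.714ms=3/7b
6) 1428.571ms=15/7b +285.714ms=3/7b
7) 1714.286ms=18/7b +285.714ms=3/7b
8) 2000.0ms=3b +1500.0ms=9/4b
9) 3500.0ms=21/4b +500.0ms=3/4b
Σ=6b of 6 (90bpm 3/8) — PASS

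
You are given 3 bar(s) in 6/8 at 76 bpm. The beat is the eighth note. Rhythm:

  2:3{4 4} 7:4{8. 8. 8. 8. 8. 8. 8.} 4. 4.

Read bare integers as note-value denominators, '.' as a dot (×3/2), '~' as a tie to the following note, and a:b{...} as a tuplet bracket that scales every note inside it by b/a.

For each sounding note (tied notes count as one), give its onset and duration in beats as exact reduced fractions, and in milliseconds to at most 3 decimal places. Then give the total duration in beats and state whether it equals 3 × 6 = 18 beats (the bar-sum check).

1) 0.0ms=0b +2368.421ms=3b
2) 2368.421ms=3b +2368.421ms=3b
3) 4736.842ms=6b +676.692ms=6/7b
4) 5413.534ms=48/7b +676.692ms=6/7b
5) 6090.226ms=54/7b +676.692ms=6/7b
6) 6766.917ms=60/7b +676.692ms=6/7b
7) 7443.609ms=66/7b +676.692ms=6/7b
8) 8120.301ms=72/7b +676.692ms=6/7b
9) 8796.992ms=78/7b +676.692ms=6/7b
10) 9473.684ms=12b +2368.421ms=3b
11) 11842.105ms=15b +2368.421ms=3b
Σ=18b of 18 (76bpm 6/8) — PASS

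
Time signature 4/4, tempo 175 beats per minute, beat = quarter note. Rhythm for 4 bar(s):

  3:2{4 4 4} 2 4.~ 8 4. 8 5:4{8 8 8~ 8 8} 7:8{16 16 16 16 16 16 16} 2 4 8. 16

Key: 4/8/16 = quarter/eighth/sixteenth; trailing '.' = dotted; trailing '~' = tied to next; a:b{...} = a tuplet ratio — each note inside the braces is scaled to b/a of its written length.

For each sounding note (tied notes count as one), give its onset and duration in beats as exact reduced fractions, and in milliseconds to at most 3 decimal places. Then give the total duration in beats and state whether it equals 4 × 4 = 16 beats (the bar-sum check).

1) 0.0ms=0b +228.571ms=2/3b
2) 228.571ms=2/3b +228.571ms=2/3b
3) 457.143ms=4/3b +228.571ms=2/3b
4) 685.714ms=2b +685.714ms=2b
5) 1371.429ms=4b +685.714ms=2b
6) 2057.143ms=6b +514.286ms=3/2b
7) 2571.429ms=15/2b +171.429ms=1/2b
8) 2742.857ms=8b +137.143ms=2/5b
9) 2880.0ms=42/5b +137.143ms=2/5b
10) 3017.143ms=44/5b +274.286ms=4/5b
11) 3291.429ms=48/5b +137.143ms=2/5b
12) 3428.571ms=10b +97.959ms=2/7b
13) 3526.531ms=72/7b +97.959ms=2/7b
14) 3624.49ms=74/7b +97.959ms=2/7b
15) 3722.449ms=76/7b +97.959ms=2/7b
16) 3820.408ms=78/7b +97.959ms=2/7b
17) 3918.367ms=80/7b +97.959ms=2/7b
18) 4016.327ms=82/7b +97.959ms=2/7b
19) 4114.286ms=12b +685.714ms=2b
20) 4800.0ms=14b +342.857ms=1b
21) 5142.857ms=15b +257.143ms=3/4b
22) 5400.0ms=63/4b +85.714ms=1/4b
Σ=16b of 16 (175bpm 4/4) — PASS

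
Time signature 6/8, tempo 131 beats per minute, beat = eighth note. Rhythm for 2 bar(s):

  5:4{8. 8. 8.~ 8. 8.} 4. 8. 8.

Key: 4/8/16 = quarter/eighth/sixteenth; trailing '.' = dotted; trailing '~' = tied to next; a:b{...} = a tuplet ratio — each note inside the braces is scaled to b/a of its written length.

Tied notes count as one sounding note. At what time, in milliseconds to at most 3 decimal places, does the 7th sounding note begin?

1. 0.0ms @ 0 + 549.618ms (6/5)
2. 549.618ms @ 6/5 + 549.618ms (6/5)
3. 1099.237ms @ 12/5 + 1099.237ms (12/5)
4. 2198.473ms @ 24/5 + 549.618ms (6/5)
5. 2748.092ms @ 6 + 1374.046ms (3)
6. 4122.137ms @ 9 + 687.023ms (3/2)
7. 4809.16ms @ 21/2 + 687.023ms (3/2)

note 7 onset = 21/2b = 4809.16ms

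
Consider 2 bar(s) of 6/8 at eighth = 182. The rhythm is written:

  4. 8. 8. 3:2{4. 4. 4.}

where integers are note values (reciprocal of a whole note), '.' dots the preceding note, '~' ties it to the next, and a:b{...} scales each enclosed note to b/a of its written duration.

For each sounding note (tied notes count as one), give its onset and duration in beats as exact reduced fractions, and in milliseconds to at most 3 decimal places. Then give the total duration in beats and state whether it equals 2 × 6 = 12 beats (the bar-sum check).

1) 0.0ms=0b +989.011ms=3b
2) 989.011ms=3b +494.505ms=3/2b
3) 1483.516ms=9/2b +494.505ms=3/2b
4) 1978.022ms=6b +659.341ms=2b
5) 2637.363ms=8b +659.341ms=2b
6) 3296.703ms=10b +659.341ms=2b
Σ=12b of 12 (182bpm 6/8) — PASS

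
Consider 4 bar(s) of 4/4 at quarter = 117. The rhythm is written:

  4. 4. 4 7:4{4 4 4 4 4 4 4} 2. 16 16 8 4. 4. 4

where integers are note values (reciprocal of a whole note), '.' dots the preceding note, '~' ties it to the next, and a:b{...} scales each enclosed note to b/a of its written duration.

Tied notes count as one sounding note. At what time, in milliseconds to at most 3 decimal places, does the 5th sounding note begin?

1. 0.0ms @ 0 + 769.231ms (3/2)
2. 769.231ms @ 3/2 + 769.231ms (3/2)
3. 1538.462ms @ 3 + 512.821ms (1)
4. 2051.282ms @ 4 + 293.04ms (4/7)
5. 2344.322ms @ 32/7 + 293.04ms (4/7)
6. 2637.363ms @ 36/7 + 293.04ms (4/7)
7. 2930.403ms @ 40/7 + 293.04ms (4/7)
8. 3223.443ms @ 44/7 + 293.04ms (4/7)
9. 3516.484ms @ 48/7 + 293.04ms (4/7)
10. 3809.524ms @ 52/7 + 293.04ms (4/7)
11. 4102.564ms @ 8 + 1538.462ms (3)
12. 5641.026ms @ 11 + 128.205ms (1/4)
13. 5769.231ms @ 45/4 + 128.205ms (1/4)
14. 5897.436ms @ 23/2 + 256.41ms (1/2)
15. 6153.846ms @ 12 + 769.231ms (3/2)
16. 6923.077ms @ 27/2 + 769.231ms (3/2)
17. 7692.308ms @ 15 + 512.821ms (1)

note 5 onset = 32/7b = 2344.322ms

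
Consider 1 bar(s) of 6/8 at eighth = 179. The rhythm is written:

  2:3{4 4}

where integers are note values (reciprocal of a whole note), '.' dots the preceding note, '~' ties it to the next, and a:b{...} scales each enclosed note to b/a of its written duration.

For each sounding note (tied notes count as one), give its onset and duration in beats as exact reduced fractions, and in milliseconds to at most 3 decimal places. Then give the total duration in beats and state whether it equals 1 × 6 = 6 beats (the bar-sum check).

1) 0.0ms=0b +1005.587ms=3b
2) 1005.587ms=3b +1005.587ms=3b
Σ=6b of 6 (179bpm 6/8) — PASS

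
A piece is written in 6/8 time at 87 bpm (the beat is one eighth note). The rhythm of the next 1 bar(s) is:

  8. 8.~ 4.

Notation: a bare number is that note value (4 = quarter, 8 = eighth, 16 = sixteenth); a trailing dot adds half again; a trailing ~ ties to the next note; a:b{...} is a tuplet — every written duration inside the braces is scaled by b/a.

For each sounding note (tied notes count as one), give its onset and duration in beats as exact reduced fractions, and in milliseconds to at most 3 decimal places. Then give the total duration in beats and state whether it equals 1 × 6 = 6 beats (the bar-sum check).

1) 0.0ms=0b +1034.483ms=3/2b
2) 1034.483ms=3/2b +3103.448ms=9/2b
Σ=6b of 6 (87bpm 6/8) — PASS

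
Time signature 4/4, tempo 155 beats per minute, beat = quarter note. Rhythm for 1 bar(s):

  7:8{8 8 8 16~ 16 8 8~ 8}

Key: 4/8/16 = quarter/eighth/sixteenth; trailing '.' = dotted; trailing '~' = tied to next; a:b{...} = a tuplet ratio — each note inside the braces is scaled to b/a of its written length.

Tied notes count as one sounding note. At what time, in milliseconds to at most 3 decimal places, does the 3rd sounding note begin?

note 3 onset = 8/7b = 442.396ms

1. 0.0ms @ 0 + 221.198ms (4/7)
2. 221.198ms @ 4/7 + 221.198ms (4/7)
3. 442.396ms @ 8/7 + 221.198ms (4/7)
4. 663.594ms @ 12/7 + 221.198ms (4/7)
5. 884.793ms @ 16/7 + 221.198ms (4/7)
6. 1105.991ms @ 20/7 + 442.396ms (8/7)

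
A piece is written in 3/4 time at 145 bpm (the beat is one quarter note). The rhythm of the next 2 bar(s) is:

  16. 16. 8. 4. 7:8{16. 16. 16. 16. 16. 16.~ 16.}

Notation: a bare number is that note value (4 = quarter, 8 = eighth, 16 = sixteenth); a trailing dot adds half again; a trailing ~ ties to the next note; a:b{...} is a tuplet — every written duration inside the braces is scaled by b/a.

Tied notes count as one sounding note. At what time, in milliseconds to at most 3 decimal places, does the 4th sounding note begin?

1. 0.0ms @ 0 + 155.172ms (3/8)
2. 155.172ms @ 3/8 + 155.172ms (3/8)
3. 310.345ms @ 3/4 + 310.345ms (3/4)
4. 620.69ms @ 3/2 + 620.69ms (3/2)
5. 1241.379ms @ 3 + 177.34ms (3/7)
6. 1418.719ms @ 24/7 + 177.34ms (3/7)
7. 1596.059ms @ 27/7 + 177.34ms (3/7)
8. 1773.399ms @ 30/7 + 177.34ms (3/7)
9. 1950.739ms @ 33/7 + 177.34ms (3/7)
10. 2128.079ms @ 36/7 + 354.68ms (6/7)

note 4 onset = 3/2b = 620.69ms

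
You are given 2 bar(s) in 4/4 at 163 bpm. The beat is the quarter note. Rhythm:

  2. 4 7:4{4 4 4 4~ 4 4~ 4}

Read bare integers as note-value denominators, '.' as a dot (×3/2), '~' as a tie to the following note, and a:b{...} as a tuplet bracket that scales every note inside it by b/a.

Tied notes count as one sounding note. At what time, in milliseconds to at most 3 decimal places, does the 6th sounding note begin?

1. 0.0ms @ 0 + 1104.294ms (3)
2. 1104.294ms @ 3 + 368.098ms (1)
3. 1472.393ms @ 4 + 210.342ms (4/7)
4. 1682.734ms @ 32/7 + 210.342ms (4/7)
5. 1893.076ms @ 36/7 + 210.342ms (4/7)
6. 2103.418ms @ 40/7 + 420.684ms (8/7)
7. 2524.102ms @ 48/7 + 420.684ms (8/7)

note 6 onset = 40/7b = 2103.418ms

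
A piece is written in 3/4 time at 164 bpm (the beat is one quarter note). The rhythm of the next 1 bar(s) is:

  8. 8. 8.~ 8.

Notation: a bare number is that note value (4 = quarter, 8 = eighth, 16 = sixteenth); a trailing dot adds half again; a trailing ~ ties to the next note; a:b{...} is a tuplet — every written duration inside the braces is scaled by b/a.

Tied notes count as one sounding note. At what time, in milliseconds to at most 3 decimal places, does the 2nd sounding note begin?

note 2 onset = 3/4b = 274.39ms

1. 0.0ms @ 0 + 274.39ms (3/4)
2. 274.39ms @ 3/4 + 274.39ms (3/4)
3. 548.78ms @ 3/2 + 548.78ms (3/2)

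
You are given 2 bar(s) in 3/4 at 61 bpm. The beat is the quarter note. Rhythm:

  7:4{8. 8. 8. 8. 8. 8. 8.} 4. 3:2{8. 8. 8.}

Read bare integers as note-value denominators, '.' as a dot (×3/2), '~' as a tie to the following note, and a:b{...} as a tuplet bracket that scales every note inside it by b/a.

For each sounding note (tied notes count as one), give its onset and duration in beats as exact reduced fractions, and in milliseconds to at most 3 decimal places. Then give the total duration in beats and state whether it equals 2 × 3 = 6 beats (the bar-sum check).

1) 0.0ms=0b +421.546ms=3/7b
2) 421.546ms=3/7b +421.546ms=3/7b
3) 843.091ms=6/7b +421.546ms=3/7b
4) 1264.637ms=9/7b +421.546ms=3/7b
5) 1686.183ms=12/7b +421.546ms=3/7b
6) 2107.728ms=15/7b +421.546ms=3/7b
7) 2529.274ms=18/7b +421.546ms=3/7b
8) 2950.82ms=3b +1475.41ms=3/2b
9) 4426.23ms=9/2b +491.803ms=1/2b
10) 4918.033ms=5b +491.803ms=1/2b
11) 5409.836ms=11/2b +491.803ms=1/2b
Σ=6b of 6 (61bpm 3/4) — PASS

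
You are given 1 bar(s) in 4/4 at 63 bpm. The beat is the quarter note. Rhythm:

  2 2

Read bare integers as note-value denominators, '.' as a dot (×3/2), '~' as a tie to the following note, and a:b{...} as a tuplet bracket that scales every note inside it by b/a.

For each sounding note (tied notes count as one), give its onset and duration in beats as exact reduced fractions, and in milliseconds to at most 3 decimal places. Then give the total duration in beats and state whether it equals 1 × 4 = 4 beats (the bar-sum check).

1) 0.0ms=0b +1904.762ms=2b
2) 1904.762ms=2b +1904.762ms=2b
Σ=4b of 4 (63bpm 4/4) — PASS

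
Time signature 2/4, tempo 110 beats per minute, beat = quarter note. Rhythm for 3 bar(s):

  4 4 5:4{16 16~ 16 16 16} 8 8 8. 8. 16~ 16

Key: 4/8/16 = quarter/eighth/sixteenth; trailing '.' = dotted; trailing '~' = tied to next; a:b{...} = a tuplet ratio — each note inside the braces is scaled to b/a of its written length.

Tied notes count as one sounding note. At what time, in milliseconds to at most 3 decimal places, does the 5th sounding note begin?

note 5 onset = 13/5b = 1418.182ms

1. 0.0ms @ 0 + 545.455ms (1)
2. 545.455ms @ 1 + 545.455ms (1)
3. 1090.909ms @ 2 + 109.091ms (1/5)
4. 1200.0ms @ 11/5 + 218.182ms (2/5)
5. 1418.182ms @ 13/5 + 109.091ms (1/5)
6. 1527.273ms @ 14/5 + 109.091ms (1/5)
7. 1636.364ms @ 3 + 272.727ms (1/2)
8. 1909.091ms @ 7/2 + 272.727ms (1/2)
9. 2181.818ms @ 4 + 409.091ms (3/4)
10. 2590.909ms @ 19/4 + 409.091ms (3/4)
11. 3000.0ms @ 11/2 + 272.727ms (1/2)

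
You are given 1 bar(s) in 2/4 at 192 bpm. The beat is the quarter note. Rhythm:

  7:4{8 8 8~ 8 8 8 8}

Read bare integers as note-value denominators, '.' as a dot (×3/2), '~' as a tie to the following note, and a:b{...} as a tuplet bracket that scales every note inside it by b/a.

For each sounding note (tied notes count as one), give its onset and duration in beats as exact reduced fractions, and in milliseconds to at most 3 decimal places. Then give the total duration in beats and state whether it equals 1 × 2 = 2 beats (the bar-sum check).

1) 0.0ms=0b +89.286ms=2/7b
2) 89.286ms=2/7b +89.286ms=2/7b
3) 178.571ms=4/7b +178.571ms=4/7b
4) 357.143ms=8/7b +89.286ms=2/7b
5) 446.429ms=10/7b +89.286ms=2/7b
6) 535.714ms=12/7b +89.286ms=2/7b
Σ=2b of 2 (192bpm 2/4) — PASS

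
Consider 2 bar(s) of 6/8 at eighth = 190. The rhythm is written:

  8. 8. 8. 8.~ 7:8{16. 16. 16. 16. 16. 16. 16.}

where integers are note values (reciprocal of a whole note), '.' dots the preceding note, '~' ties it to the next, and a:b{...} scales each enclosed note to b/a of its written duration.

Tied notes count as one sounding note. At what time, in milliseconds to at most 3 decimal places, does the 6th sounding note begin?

1. 0.0ms @ 0 + 473.684ms (3/2)
2. 473.684ms @ 3/2 + 473.684ms (3/2)
3. 947.368ms @ 3 + 473.684ms (3/2)
4. 1421.053ms @ 9/2 + 744.361ms (33/14)
5. 2165.414ms @ 48/7 + 270.677ms (6/7)
6. 2436.09ms @ 54/7 + 270.677ms (6/7)
7. 2706.767ms @ 60/7 + 270.677ms (6/7)
8. 2977.444ms @ 66/7 + 270.677ms (6/7)
9. 3248.12ms @ 72/7 + 270.677ms (6/7)
10. 3518.797ms @ 78/7 + 270.677ms (6/7)

note 6 onset = 54/7b = 2436.09ms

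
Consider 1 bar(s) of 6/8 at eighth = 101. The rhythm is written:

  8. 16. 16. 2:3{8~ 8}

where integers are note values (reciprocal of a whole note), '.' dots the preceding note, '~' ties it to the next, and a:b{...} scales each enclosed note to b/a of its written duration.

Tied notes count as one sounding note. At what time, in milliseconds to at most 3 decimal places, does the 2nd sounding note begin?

note 2 onset = 3/2b = 891.089ms

1. 0.0ms @ 0 + 891.089ms (3/2)
2. 891.089ms @ 3/2 + 445.545ms (3/4)
3. 1336.634ms @ 9/4 + 445.545ms (3/4)
4. 1782.178ms @ 3 + 1782.178ms (3)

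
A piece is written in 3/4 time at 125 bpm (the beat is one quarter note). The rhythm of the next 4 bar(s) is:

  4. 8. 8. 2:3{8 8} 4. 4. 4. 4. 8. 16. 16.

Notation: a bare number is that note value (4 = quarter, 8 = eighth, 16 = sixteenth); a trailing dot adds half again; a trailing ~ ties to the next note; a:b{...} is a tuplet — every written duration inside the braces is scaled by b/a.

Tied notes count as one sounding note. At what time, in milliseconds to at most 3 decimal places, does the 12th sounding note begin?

note 12 onset = 93/8b = 5580.0ms

1. 0.0ms @ 0 + 720.0ms (3/2)
2. 720.0ms @ 3/2 + 360.0ms (3/4)
3. 1080.0ms @ 9/4 + 360.0ms (3/4)
4. 1440.0ms @ 3 + 360.0ms (3/4)
5. 1800.0ms @ 15/4 + 360.0ms (3/4)
6. 2160.0ms @ 9/2 + 720.0ms (3/2)
7. 2880.0ms @ 6 + 720.0ms (3/2)
8. 3600.0ms @ 15/2 + 720.0ms (3/2)
9. 4320.0ms @ 9 + 720.0ms (3/2)
10. 5040.0ms @ 21/2 + 360.0ms (3/4)
11. 5400.0ms @ 45/4 + 180.0ms (3/8)
12. 5580.0ms @ 93/8 + 180.0ms (3/8)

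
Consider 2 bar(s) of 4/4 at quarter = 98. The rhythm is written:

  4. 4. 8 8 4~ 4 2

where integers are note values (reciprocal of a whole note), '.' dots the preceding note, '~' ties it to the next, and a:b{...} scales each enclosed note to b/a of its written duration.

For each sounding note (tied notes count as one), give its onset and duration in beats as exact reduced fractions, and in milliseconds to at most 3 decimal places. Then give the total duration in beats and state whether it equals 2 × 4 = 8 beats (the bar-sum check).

1) 0.0ms=0b +918.367ms=3/2b
2) 918.367ms=3/2b +918.367ms=3/2b
3) 1836.735ms=3b +306.122ms=1/2b
4) 2142.857ms=7/2b +306.122ms=1/2b
5) 2448.98ms=4b +1224.49ms=2b
6) 3673.469ms=6b +1224.49ms=2b
Σ=8b of 8 (98bpm 4/4) — PASS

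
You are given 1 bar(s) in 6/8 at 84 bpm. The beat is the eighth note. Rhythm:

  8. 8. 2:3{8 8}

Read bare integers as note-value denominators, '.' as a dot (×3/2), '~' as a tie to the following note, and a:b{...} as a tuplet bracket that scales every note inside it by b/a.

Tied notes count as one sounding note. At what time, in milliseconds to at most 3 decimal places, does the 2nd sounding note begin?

note 2 onset = 3/2b = 1071.429ms

1. 0.0ms @ 0 + 1071.429ms (3/2)
2. 1071.429ms @ 3/2 + 1071.429ms (3/2)
3. 2142.857ms @ 3 + 1071.429ms (3/2)
4. 3214.286ms @ 9/2 + 1071.429ms (3/2)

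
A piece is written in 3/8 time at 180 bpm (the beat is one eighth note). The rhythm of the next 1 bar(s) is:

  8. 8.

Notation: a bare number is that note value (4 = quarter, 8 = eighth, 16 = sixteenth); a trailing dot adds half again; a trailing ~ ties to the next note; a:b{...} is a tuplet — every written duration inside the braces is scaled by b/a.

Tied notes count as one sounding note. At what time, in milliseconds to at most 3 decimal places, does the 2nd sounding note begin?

1. 0.0ms @ 0 + 500.0ms (3/2)
2. 500.0ms @ 3/2 + 500.0ms (3/2)

note 2 onset = 3/2b = 500.0ms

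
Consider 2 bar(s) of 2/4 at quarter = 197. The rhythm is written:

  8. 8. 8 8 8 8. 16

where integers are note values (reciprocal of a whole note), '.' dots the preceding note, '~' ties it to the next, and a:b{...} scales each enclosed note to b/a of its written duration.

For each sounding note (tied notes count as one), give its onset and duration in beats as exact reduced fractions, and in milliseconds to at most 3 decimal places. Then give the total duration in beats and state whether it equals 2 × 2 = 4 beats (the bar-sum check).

1) 0.0ms=0b +228.426ms=3/4b
2) 228.426ms=3/4b +228.426ms=3/4b
3) 456.853ms=3/2b +152.284ms=1/2b
4) 609.137ms=2b +152.284ms=1/2b
5) 761.421ms=5/2b +152.284ms=1/2b
6) 913.706ms=3b +228.426ms=3/4b
7) 1142.132ms=15/4b +76.142ms=1/4b
Σ=4b of 4 (197bpm 2/4) — PASS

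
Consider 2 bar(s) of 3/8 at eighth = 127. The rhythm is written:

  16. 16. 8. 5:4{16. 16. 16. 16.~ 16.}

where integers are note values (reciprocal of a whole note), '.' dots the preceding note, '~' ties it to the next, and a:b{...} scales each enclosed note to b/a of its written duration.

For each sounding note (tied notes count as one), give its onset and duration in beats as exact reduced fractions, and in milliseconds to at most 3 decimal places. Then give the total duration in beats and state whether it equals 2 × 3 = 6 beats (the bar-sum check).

1) 0.0ms=0b +354.331ms=3/4b
2) 354.331ms=3/4b +354.331ms=3/4b
3) 708.661ms=3/2b +708.661ms=3/2b
4) 1417.323ms=3b +283.465ms=3/5b
5) 1700.787ms=18/5b +283.465ms=3/5b
6) 1984.252ms=21/5b +283.465ms=3/5b
7) 2267.717ms=24/5b +566.929ms=6/5b
Σ=6b of 6 (127bpm 3/8) — PASS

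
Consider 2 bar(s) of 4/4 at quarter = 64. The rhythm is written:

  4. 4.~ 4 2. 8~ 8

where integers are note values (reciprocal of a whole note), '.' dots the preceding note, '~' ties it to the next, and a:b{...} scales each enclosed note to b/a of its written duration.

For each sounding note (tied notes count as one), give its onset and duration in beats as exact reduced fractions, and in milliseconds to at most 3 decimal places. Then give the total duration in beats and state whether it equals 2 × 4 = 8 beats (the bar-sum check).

1) 0.0ms=0b +1406.25ms=3/2b
2) 1406.25ms=3/2b +2343.75ms=5/2b
3) 3750.0ms=4b +2812.5ms=3b
4) 6562.5ms=7b +937.5ms=1b
Σ=8b of 8 (64bpm 4/4) — PASS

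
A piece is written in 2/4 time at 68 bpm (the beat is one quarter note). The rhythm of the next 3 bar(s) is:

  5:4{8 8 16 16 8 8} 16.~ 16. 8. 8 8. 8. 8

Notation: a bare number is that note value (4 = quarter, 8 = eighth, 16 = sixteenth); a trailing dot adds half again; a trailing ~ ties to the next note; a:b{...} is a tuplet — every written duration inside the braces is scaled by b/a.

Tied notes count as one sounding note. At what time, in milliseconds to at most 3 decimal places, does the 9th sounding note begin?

1. 0.0ms @ 0 + 352.941ms (2/5)
2. 352.941ms @ 2/5 + 352.941ms (2/5)
3. 705.882ms @ 4/5 + 176.471ms (1/5)
4. 882.353ms @ 1 + 176.471ms (1/5)
5. 1058.824ms @ 6/5 + 352.941ms (2/5)
6. 1411.765ms @ 8/5 + 352.941ms (2/5)
7. 1764.706ms @ 2 + 661.765ms (3/4)
8. 2426.471ms @ 11/4 + 661.765ms (3/4)
9. 3088.235ms @ 7/2 + 441.176ms (1/2)
10. 3529.412ms @ 4 + 661.765ms (3/4)
11. 4191.176ms @ 19/4 + 661.765ms (3/4)
12. 4852.941ms @ 11/2 + 441.176ms (1/2)

note 9 onset = 7/2b = 3088.235ms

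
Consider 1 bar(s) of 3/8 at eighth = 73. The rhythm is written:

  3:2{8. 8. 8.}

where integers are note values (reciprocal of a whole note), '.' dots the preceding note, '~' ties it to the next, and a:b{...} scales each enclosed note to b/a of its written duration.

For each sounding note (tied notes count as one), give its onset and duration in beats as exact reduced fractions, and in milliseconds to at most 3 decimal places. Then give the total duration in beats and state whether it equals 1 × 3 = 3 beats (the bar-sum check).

1) 0.0ms=0b +821.918ms=1b
2) 821.918ms=1b +821.918ms=1b
3) 1643.836ms=2b +821.918ms=1b
Σ=3b of 3 (73bpm 3/8) — PASS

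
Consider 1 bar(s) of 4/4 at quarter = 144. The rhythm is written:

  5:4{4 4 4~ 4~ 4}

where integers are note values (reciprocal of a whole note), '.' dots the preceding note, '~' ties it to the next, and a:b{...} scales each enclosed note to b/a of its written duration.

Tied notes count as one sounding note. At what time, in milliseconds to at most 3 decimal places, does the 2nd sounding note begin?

1. 0.0ms @ 0 + 333.333ms (4/5)
2. 333.333ms @ 4/5 + 333.333ms (4/5)
3. 666.667ms @ 8/5 + 1000.0ms (12/5)

note 2 onset = 4/5b = 333.333ms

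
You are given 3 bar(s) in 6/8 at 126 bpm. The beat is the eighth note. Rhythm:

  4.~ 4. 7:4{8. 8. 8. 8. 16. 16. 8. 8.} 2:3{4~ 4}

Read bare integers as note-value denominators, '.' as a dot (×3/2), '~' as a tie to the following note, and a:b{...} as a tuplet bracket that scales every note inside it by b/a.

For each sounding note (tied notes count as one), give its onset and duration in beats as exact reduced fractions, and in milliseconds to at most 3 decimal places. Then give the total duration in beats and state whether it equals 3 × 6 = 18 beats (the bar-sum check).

1) 0.0ms=0b +2857.143ms=6b
2) 2857.143ms=6b +408.163ms=6/7b
3) 3265.306ms=48/7b +408.163ms=6/7b
4) 3673.469ms=54/7b +408.163ms=6/7b
5) 4081.633ms=60/7b +408.163ms=6/7b
6) 4489.796ms=66/7b +204.082ms=3/7b
7) 4693.878ms=69/7b +204.082ms=3/7b
8) 4897.959ms=72/7b +408.163ms=6/7b
9) 5306.122ms=78/7b +408.163ms=6/7b
10) 5714.286ms=12b +2857.143ms=6b
Σ=18b of 18 (126bpm 6/8) — PASS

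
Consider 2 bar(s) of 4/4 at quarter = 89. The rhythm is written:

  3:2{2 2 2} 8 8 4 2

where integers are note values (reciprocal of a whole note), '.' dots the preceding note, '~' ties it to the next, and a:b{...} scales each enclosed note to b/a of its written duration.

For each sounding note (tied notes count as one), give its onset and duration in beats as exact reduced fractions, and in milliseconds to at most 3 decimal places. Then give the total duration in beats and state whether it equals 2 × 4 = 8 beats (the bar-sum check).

1) 0.0ms=0b +898.876ms=4/3b
2) 898.876ms=4/3b +898.876ms=4/3b
3) 1797.753ms=8/3b +898.876ms=4/3b
4) 2696.629ms=4b +337.079ms=1/2b
5) 3033.708ms=9/2b +337.079ms=1/2b
6) 3370.787ms=5b +674.157ms=1b
7) 4044.944ms=6b +1348.315ms=2b
Σ=8b of 8 (89bpm 4/4) — PASS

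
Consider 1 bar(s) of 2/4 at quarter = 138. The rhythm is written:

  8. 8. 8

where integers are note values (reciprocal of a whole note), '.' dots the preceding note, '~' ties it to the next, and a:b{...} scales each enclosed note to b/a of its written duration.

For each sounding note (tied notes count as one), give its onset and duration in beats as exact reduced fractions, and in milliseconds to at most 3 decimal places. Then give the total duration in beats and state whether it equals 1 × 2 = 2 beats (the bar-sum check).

1) 0.0ms=0b +326.087ms=3/4b
2) 326.087ms=3/4b +326.087ms=3/4b
3) 652.174ms=3/2b +217.391ms=1/2b
Σ=2b of 2 (138bpm 2/4) — PASS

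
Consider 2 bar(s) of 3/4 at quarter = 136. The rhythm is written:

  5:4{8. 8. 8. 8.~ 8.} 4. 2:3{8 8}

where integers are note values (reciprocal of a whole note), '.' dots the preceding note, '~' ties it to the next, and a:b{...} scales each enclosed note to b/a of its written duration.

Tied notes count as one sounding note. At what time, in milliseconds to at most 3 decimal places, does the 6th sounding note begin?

note 6 onset = 9/2b = 1985.294ms

1. 0.0ms @ 0 + 264.706ms (3/5)
2. 264.706ms @ 3/5 + 264.706ms (3/5)
3. 529.412ms @ 6/5 + 264.706ms (3/5)
4. 794.118ms @ 9/5 + 529.412ms (6/5)
5. 1323.529ms @ 3 + 661.765ms (3/2)
6. 1985.294ms @ 9/2 + 330.882ms (3/4)
7. 2316.176ms @ 21/4 + 330.882ms (3/4)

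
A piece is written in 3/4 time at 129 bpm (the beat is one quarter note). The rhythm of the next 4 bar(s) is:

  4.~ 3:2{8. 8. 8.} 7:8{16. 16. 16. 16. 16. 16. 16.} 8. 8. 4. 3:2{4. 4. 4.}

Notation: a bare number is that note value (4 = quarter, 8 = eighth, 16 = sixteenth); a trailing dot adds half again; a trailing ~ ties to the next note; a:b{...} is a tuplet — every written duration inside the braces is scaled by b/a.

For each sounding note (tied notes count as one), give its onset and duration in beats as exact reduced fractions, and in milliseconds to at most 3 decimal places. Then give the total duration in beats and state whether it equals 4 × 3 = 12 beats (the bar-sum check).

1) 0.0ms=0b +930.233ms=2b
2) 930.233ms=2b +232.558ms=1/2b
3) 1162.791ms=5/2b +232.558ms=1/2b
4) 1395.349ms=3b +199.336ms=3/7b
5) 1594.684ms=24/7b +199.336ms=3/7b
6) 1794.02ms=27/7b +199.336ms=3/7b
7) 1993.355ms=30/7b +199.336ms=3/7b
8) 2192.691ms=33/7b +199.336ms=3/7b
9) 2392.027ms=36/7b +199.336ms=3/7b
10) 2591.362ms=39/7b +199.336ms=3/7b
11) 2790.698ms=6b +348.837ms=3/4b
12) 3139.535ms=27/4b +348.837ms=3/4b
13) 3488.372ms=15/2b +697.674ms=3/2b
14) 4186.047ms=9b +465.116ms=1b
15) 4651.163ms=10b +465.116ms=1b
16) 5116.279ms=11b +465.116ms=1b
Σ=12b of 12 (129bpm 3/4) — PASS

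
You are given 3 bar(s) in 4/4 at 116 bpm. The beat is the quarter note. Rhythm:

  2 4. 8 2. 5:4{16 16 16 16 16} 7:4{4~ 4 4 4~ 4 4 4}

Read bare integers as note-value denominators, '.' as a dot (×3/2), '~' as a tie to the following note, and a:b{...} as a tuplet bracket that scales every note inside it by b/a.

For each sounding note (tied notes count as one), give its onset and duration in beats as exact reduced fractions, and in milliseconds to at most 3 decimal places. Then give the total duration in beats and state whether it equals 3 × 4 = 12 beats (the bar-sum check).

1) 0.0ms=0b +1034.483ms=2b
2) 1034.483ms=2b +775.862ms=3/2b
3) 1810.345ms=7/2b +258.621ms=1/2b
4) 2068.966ms=4b +1551.724ms=3b
5) 3620.69ms=7b +103.448ms=1/5b
6) 3724.138ms=36/5b +103.448ms=1/5b
7) 3827.586ms=37/5b +103.448ms=1/5b
8) 3931.034ms=38/5b +103.448ms=1/5b
9) 4034.483ms=39/5b +103.448ms=1/5b
10) 4137.931ms=8b +591.133ms=8/7b
11) 4729.064ms=64/7b +295.567ms=4/7b
12) 5024.631ms=68/7b +591.133ms=8/7b
13) 5615.764ms=76/7b +295.567ms=4/7b
14) 5911.33ms=80/7b +295.567ms=4/7b
Σ=12b of 12 (116bpm 4/4) — PASS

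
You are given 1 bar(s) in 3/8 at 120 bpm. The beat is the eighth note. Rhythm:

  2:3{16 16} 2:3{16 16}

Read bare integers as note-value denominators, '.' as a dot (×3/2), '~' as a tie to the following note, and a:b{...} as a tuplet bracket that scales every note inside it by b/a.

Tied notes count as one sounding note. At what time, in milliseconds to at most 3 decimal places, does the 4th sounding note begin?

note 4 onset = 9/4b = 1125.0ms

1. 0.0ms @ 0 + 375.0ms (3/4)
2. 375.0ms @ 3/4 + 375.0ms (3/4)
3. 750.0ms @ 3/2 + 375.0ms (3/4)
4. 1125.0ms @ 9/4 + 375.0ms (3/4)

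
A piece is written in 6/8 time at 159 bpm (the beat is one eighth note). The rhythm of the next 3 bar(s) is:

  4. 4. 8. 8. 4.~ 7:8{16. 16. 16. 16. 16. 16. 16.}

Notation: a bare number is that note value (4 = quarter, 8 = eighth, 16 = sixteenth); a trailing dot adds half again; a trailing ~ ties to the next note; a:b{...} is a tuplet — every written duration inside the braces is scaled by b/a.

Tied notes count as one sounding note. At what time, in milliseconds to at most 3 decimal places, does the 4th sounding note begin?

note 4 onset = 15/2b = 2830.189ms

1. 0.0ms @ 0 + 1132.075ms (3)
2. 1132.075ms @ 3 + 1132.075ms (3)
3. 2264.151ms @ 6 + 566.038ms (3/2)
4. 2830.189ms @ 15/2 + 566.038ms (3/2)
5. 3396.226ms @ 9 + 1455.526ms (27/7)
6. 4851.752ms @ 90/7 + 323.45ms (6/7)
7. 5175.202ms @ 96/7 + 323.45ms (6/7)
8. 5498.652ms @ 102/7 + 323.45ms (6/7)
9. 5822.102ms @ 108/7 + 323.45ms (6/7)
10. 6145.553ms @ 114/7 + 323.45ms (6/7)
11. 6469.003ms @ 120/7 + 323.45ms (6/7)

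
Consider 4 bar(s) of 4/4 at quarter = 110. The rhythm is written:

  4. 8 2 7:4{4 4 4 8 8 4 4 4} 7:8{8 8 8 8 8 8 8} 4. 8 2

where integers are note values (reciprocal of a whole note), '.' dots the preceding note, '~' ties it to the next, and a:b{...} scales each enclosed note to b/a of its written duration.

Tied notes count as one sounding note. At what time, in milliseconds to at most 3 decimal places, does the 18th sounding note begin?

note 18 onset = 80/7b = 6233.766ms

1. 0.0ms @ 0 + 818.182ms (3/2)
2. 818.182ms @ 3/2 + 272.727ms (1/2)
3. 1090.909ms @ 2 + 1090.909ms (2)
4. 2181.818ms @ 4 + 311.688ms (4/7)
5. 2493.506ms @ 32/7 + 311.688ms (4/7)
6. 2805.195ms @ 36/7 + 311.688ms (4/7)
7. 3116.883ms @ 40/7 + 155.844ms (2/7)
8. 3272.727ms @ 6 + 155.844ms (2/7)
9. 3428.571ms @ 44/7 + 311.688ms (4/7)
10. 3740.26ms @ 48/7 + 311.688ms (4/7)
11. 4051.948ms @ 52/7 + 311.688ms (4/7)
12. 4363.636ms @ 8 + 311.688ms (4/7)
13. 4675.325ms @ 60/7 + 311.688ms (4/7)
14. 4987.013ms @ 64/7 + 311.688ms (4/7)
15. 5298.701ms @ 68/7 + 311.688ms (4/7)
16. 5610.39ms @ 72/7 + 311.688ms (4/7)
17. 5922.078ms @ 76/7 + 311.688ms (4/7)
18. 6233.766ms @ 80/7 + 311.688ms (4/7)
19. 6545.455ms @ 12 + 818.182ms (3/2)
20. 7363.636ms @ 27/2 + 272.727ms (1/2)
21. 7636.364ms @ 14 + 1090.909ms (2)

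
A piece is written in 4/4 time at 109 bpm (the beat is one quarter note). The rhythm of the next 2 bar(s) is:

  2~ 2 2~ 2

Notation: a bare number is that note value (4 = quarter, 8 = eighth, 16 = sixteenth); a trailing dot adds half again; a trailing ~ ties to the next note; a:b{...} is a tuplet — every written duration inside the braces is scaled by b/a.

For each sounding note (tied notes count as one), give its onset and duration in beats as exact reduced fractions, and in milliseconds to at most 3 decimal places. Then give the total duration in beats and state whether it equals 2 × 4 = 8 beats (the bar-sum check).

1) 0.0ms=0b +2201.835ms=4b
2) 2201.835ms=4b +2201.835ms=4b
Σ=8b of 8 (109bpm 4/4) — PASS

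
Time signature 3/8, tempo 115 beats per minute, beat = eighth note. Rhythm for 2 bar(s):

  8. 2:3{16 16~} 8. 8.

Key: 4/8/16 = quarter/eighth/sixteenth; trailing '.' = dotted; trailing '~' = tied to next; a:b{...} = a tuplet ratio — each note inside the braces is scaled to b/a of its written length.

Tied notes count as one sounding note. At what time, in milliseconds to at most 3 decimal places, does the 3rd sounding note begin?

note 3 onset = 9/4b = 1173.913ms

1. 0.0ms @ 0 + 782.609ms (3/2)
2. 782.609ms @ 3/2 + 391.304ms (3/4)
3. 1173.913ms @ 9/4 + 1173.913ms (9/4)
4. 2347.826ms @ 9/2 + 782.609ms (3/2)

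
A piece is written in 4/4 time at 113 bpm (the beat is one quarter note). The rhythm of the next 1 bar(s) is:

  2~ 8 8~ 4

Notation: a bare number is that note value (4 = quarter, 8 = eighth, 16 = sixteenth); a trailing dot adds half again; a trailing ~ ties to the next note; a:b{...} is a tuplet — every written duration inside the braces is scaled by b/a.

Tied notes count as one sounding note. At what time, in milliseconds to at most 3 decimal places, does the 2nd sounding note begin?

1. 0.0ms @ 0 + 1327.434ms (5/2)
2. 1327.434ms @ 5/2 + 796.46ms (3/2)

note 2 onset = 5/2b = 1327.434ms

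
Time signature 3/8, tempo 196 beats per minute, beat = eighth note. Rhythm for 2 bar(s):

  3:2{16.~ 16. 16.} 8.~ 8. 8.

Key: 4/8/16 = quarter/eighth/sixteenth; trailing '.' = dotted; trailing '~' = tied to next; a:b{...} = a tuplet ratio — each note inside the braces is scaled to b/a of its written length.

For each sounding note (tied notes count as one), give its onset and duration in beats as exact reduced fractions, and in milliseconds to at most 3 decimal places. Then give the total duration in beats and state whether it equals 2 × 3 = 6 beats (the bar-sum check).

1) 0.0ms=0b +306.122ms=1b
2) 306.122ms=1b +153.061ms=1/2b
3) 459.184ms=3/2b +918.367ms=3b
4) 1377.551ms=9/2b +459.184ms=3/2b
Σ=6b of 6 (196bpm 3/8) — PASS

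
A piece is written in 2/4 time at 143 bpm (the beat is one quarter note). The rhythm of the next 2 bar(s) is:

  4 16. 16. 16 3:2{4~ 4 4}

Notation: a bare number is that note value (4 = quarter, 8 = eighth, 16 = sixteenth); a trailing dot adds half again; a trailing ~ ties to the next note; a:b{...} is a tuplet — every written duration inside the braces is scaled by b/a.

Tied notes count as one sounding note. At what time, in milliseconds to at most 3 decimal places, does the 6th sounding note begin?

1. 0.0ms @ 0 + 419.58ms (1)
2. 419.58ms @ 1 + 157.343ms (3/8)
3. 576.923ms @ 11/8 + 157.343ms (3/8)
4. 734.266ms @ 7/4 + 104.895ms (1/4)
5. 839.161ms @ 2 + 559.441ms (4/3)
6. 1398.601ms @ 10/3 + 279.72ms (2/3)

note 6 onset = 10/3b = 1398.601ms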